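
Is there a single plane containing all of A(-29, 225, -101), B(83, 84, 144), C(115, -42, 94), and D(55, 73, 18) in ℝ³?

With A as base: AB = (112, -141, 245), AC = (144, -267, 195), AD = (84, -152, 119).
AC × AD = (-2133, -756, 540).
AB · (AC × AD) = 0.
The scalar triple product vanishes, so the four points are coplanar.

Yes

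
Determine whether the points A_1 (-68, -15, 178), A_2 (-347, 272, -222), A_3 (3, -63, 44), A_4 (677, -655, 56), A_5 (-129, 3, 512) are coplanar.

Yes

The plane through A_1, A_2, A_3 has normal n = A_1A_2 × A_1A_3 = (-57658, -65786, -6985) and equation n·P = 3664204.
Checking the remaining points: n·A_4 = 3664204, n·A_5 = 3664204.
All equal 3664204, so all 5 points lie in one plane.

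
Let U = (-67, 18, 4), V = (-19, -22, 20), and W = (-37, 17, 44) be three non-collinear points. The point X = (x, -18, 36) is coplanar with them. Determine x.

The plane through U, V, W has equation −1584x − 1440y + 1152z = 84816.
Substituting X: (-1584)x + (67392) = 84816, so x = -11.

-11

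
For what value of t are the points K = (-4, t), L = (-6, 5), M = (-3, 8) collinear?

Collinearity: (K − L) must be parallel to (M − L) = (3, 3).
Cross-multiplying the components: (t − 5)·(3) = (2)·(3).
Solving gives t = 7.

7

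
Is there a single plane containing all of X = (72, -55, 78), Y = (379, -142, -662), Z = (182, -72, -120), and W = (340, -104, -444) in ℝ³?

No

A normal to the plane through X, Y, Z is n = XY × XZ = (4646, -20614, 4351).
The plane has equation n·P = 1807660. For W: n·W = 1791652.
1791652 ≠ 1807660, so W is off the plane.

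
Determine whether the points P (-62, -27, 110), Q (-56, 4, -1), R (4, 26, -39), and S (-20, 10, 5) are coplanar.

No

With P as base: PQ = (6, 31, -111), PR = (66, 53, -149), PS = (42, 37, -105).
PR × PS = (-52, 672, 216).
PQ · (PR × PS) = -3456.
Since -3456 ≠ 0, the four points are not coplanar.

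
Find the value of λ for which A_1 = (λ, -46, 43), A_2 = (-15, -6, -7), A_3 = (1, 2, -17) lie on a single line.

-95

Direction A_2A_3 = (16, 8, -10). From the y-coordinate of A_1, the parameter along the line is τ = (-46 − (-6))/8 = -5.
Then λ = (-15) + (-5)·(16) = -95.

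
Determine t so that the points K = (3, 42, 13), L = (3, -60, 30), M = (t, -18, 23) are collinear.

3

Collinearity requires KL × KM = 0; each component is linear in t.
The y-component gives (17)t + (-51) = 0, so t = 3.
The remaining components then also vanish.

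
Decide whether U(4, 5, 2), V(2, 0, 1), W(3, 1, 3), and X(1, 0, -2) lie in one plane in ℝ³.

Yes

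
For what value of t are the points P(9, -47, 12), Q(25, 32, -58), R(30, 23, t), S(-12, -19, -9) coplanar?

-51

Normal to plane PQS: n = (301, 1806, 2107); plane equation n·X = -56889.
Requiring n·R = -56889: (2107)t + (50568) = -56889.
So t = -51.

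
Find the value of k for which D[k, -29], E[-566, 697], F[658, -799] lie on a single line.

28

The three points are collinear iff det[DE; DF] = 0.
This determinant is linear in k: (1496)k + (-41888) = 0, so k = 28.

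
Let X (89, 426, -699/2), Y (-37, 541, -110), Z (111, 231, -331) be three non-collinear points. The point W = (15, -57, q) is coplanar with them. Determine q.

-19

Coplanarity requires XY · (XZ × XW) = 0.
XY = (-126, 115, 479/2), XZ = (22, -195, 37/2); the triple product is linear in q with coefficient 22040 and constant term 418760.
Setting it to zero: q = -19.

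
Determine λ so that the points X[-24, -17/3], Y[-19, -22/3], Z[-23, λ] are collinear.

Collinearity: (Z − X) must be parallel to (Y − X) = (5, -5/3).
Cross-multiplying the components: (λ − (-17/3))·(5) = (1)·(-5/3).
Solving gives λ = -6.

-6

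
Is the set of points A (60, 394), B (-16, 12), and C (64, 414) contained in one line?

AB = (-76, -382), AC = (4, 20).
Twice the signed area of △ABC is (-76)(20) − (-382)(4) = 8.
The area is nonzero, so the three points are not collinear.

No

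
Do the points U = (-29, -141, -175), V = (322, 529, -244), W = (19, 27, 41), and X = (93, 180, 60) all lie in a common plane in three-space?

No

The four points are coplanar iff the 3×3 determinant with rows UV, UW, UX is zero.
Rows: (351, 670, -69), (48, 168, 216), (122, 321, 235).
Expanding along the first row: (351)(-29856) − (670)(-15072) + (-69)(-5088) = -30144.
Nonzero ⇒ not coplanar.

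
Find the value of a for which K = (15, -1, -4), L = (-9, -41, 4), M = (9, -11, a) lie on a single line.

-2

Direction KL = (-24, -40, 8). From the x-coordinate of M, the parameter along the line is τ = (9 − 15)/(-24) = 1/4.
Then a = (-4) + 1/4·(8) = -2.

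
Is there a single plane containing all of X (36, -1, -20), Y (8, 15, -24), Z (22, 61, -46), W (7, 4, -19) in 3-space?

Yes

A normal to the plane through X, Y, Z is n = XY × XZ = (-168, -672, -1512).
The plane has equation n·P = 24864. For W: n·W = 24864.
Equal, so W lies in the plane and all four are coplanar.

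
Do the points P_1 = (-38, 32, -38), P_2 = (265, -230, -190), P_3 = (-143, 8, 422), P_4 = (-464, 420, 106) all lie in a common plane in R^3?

The four points are coplanar iff the 3×3 determinant with rows P_1P_2, P_1P_3, P_1P_4 is zero.
Rows: (303, -262, -152), (-105, -24, 460), (-426, 388, 144).
Expanding along the first row: (303)(-181936) − (-262)(180840) + (-152)(-50964) = 0.
Zero determinant ⇒ coplanar.

Yes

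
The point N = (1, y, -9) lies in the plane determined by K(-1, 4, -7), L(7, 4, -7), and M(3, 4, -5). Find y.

4

The plane through K, L, M has equation −16y = -64.
Substituting N: (-16)y + (0) = -64, so y = 4.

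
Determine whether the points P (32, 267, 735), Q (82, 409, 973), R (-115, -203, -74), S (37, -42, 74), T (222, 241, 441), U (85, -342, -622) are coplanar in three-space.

No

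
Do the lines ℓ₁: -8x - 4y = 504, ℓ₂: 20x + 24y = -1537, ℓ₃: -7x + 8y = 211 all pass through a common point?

No

Intersecting ℓ₁ and ℓ₂: solving the 2×2 system gives (x, y) = (-1487/28, -277/14).
Substitute into ℓ₃: (-7)(-1487/28) + (8)(-277/14) = 5977/28.
But ℓ₃ requires 211 ≠ 5977/28, so the three lines have no common point.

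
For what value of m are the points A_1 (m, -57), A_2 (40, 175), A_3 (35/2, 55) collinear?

The three points are collinear iff det[A_1A_2; A_1A_3] = 0.
This determinant is linear in m: (120)m + (420) = 0, so m = -7/2.

-7/2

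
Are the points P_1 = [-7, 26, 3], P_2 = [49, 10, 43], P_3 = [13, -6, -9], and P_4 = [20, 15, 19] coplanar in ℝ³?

Yes

The four points are coplanar iff the 3×3 determinant with rows P_1P_2, P_1P_3, P_1P_4 is zero.
Rows: (56, -16, 40), (20, -32, -12), (27, -11, 16).
Expanding along the first row: (56)(-644) − (-16)(644) + (40)(644) = 0.
Zero determinant ⇒ coplanar.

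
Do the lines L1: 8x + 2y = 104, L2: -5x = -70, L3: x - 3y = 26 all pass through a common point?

Yes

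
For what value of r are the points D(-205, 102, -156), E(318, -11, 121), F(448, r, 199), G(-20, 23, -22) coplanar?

Normal to plane DEG: n = (6741, -18837, -20412); plane equation n·P = -119007.
Requiring n·F = -119007: (-18837)r + (-1042020) = -119007.
So r = -49.

-49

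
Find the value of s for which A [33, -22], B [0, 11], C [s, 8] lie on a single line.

3

Collinearity: (C − A) must be parallel to (B − A) = (-33, 33).
Cross-multiplying the components: (s − 33)·(33) = (30)·(-33).
Solving gives s = 3.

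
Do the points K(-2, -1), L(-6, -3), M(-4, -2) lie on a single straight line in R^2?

Yes

KL = (-4, -2), KM = (-2, -1).
Twice the signed area of △KLM is (-4)(-1) − (-2)(-2) = 0.
The triangle is degenerate (zero area), so the points are collinear.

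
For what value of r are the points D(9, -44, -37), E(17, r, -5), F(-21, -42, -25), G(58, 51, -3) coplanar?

Normal to plane DFG: n = (-1072, 1608, -2948); plane equation n·P = 28676.
Requiring n·E = 28676: (1608)r + (-3484) = 28676.
So r = 20.

20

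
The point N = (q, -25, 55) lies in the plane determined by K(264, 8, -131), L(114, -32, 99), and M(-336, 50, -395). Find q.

14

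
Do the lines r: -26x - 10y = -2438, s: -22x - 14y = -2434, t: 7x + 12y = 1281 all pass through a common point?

The three lines meet at one point iff the augmented coefficient matrix [aᵢ bᵢ cᵢ] has rank < 3, i.e. its determinant vanishes.
Here the determinant is 144.
Nonzero, so no common point exists.

No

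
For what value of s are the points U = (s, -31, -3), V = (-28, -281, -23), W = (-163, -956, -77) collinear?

Direction VW = (-135, -675, -54). From the y-coordinate of U, the parameter along the line is τ = (-31 − (-281))/(-675) = -10/27.
Then s = (-28) + (-10/27)·(-135) = 22.

22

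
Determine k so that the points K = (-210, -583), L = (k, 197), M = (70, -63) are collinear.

The three points are collinear iff det[KL; KM] = 0.
This determinant is linear in k: (520)k + (-109200) = 0, so k = 210.

210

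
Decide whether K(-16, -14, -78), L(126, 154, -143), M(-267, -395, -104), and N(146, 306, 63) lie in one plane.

The four points are coplanar iff the 3×3 determinant with rows KL, KM, KN is zero.
Rows: (142, 168, -65), (-251, -381, -26), (162, 320, 141).
Expanding along the first row: (142)(-45401) − (168)(-31179) + (-65)(-18598) = 0.
Zero determinant ⇒ coplanar.

Yes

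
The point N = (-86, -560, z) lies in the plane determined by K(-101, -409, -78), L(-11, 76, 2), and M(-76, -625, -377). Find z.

-277

The plane through K, L, M has equation −127735x + 28910y − 31565z = 3539115.
Substituting N: (-31565)z + (-5204390) = 3539115, so z = -277.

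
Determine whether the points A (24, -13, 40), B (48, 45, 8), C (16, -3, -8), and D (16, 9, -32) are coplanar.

Yes

A normal to the plane through A, B, C is n = AB × AC = (-2464, 1408, 704).
The plane has equation n·P = -49280. For D: n·D = -49280.
Equal, so D lies in the plane and all four are coplanar.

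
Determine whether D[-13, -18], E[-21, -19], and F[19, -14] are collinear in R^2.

Yes

DE = (-8, -1), DF = (32, 4).
Checking proportionality: DF = -4·DE, so the vectors are parallel and the points are collinear.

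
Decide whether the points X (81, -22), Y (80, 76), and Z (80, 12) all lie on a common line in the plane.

XY = (-1, 98), XZ = (-1, 34).
If collinear, XZ would be a scalar multiple of XY. But (-1)·(34) ≠ (98)·(-1) (difference 64), so they are not parallel; the points are not collinear.

No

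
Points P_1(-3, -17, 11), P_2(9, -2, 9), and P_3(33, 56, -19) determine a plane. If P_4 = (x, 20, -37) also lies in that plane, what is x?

-21

Coplanarity requires P_1P_2 · (P_1P_3 × P_1P_4) = 0.
P_1P_2 = (12, 15, -2), P_1P_3 = (36, 73, -30); the triple product is linear in x with coefficient -304 and constant term -6384.
Setting it to zero: x = -21.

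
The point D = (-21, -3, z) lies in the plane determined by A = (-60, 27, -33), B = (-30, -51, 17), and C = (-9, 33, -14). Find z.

A normal to the plane is n = AB × AC = (-1782, 1980, 4158).
D lies in the plane iff n · AD = 0.
This gives (4158)z + (8316) = 0, so z = -2.

-2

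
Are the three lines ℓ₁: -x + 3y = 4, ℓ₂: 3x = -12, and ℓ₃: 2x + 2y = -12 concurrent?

No

Lines aᵢx + bᵢy = cᵢ with pairwise distinct directions are concurrent exactly when det[aᵢ bᵢ cᵢ] = 0.
Here the determinant is 36.
Nonzero, so no common point exists.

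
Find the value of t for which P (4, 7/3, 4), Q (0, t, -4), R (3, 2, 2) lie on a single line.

1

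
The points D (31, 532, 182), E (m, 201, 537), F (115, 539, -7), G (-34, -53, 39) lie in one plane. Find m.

-196

Coplanarity ⇔ det[DE; DF; DG] = 0.
Expanding, this is linear in m: (-111566)m + (-21866936) = 0.
So m = -196.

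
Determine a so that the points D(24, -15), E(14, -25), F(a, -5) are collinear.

34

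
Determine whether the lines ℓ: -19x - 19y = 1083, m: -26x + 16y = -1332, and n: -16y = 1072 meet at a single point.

Intersecting ℓ and m: solving the 2×2 system gives (x, y) = (10, -67).
Substitute into n: (0)(10) + (-16)(-67) = 1072.
This equals 1072, so (10, -67) lies on all three lines and they are concurrent.

Yes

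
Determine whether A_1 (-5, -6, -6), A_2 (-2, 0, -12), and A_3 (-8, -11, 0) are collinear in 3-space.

A_1A_2 = (3, 6, -6), A_1A_3 = (-3, -5, 6).
A_1A_2 × A_1A_3 = (6, 0, 3).
The cross product is nonzero, so the points do not lie on one line.

No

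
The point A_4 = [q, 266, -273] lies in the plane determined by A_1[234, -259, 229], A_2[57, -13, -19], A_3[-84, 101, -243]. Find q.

Coplanarity requires A_1A_2 · (A_1A_3 × A_1A_4) = 0.
A_1A_2 = (-177, 246, -248), A_1A_3 = (-318, 360, -472); the triple product is linear in q with coefficient -26832 and constant term -3461328.
Setting it to zero: q = -129.

-129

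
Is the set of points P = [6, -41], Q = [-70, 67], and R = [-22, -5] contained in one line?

PQ = (-76, 108), PR = (-28, 36).
det[PQ; PR] = (-76)(36) − (108)(-28) = 288.
The determinant is nonzero, so they are not collinear.

No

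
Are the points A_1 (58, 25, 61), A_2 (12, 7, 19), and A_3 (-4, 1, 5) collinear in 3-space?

No

A_1A_2 = (-46, -18, -42), A_1A_3 = (-62, -24, -56).
A_1A_2 × A_1A_3 = (0, 28, -12).
The cross product is nonzero, so the points do not lie on one line.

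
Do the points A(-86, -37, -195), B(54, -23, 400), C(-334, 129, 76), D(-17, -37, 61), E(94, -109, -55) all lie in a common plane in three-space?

The plane through A, B, C has normal n = AB × AC = (-94976, -185500, 26712) and equation n·P = 9822596.
Checking the remaining points: n·D = 10107524, n·E = 9822596.
Since n·D = 10107524 ≠ 9822596, D is off the plane and the points are not all coplanar.

No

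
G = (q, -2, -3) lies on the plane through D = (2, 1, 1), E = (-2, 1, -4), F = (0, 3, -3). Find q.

The plane through D, E, F has equation 10x − 6y − 8z = 6.
Substituting G: (10)q + (36) = 6, so q = -3.

-3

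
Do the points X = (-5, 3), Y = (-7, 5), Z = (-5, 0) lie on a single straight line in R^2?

XY = (-2, 2), XZ = (0, -3).
Twice the signed area of △XYZ is (-2)(-3) − (2)(0) = 6.
The area is nonzero, so the three points are not collinear.

No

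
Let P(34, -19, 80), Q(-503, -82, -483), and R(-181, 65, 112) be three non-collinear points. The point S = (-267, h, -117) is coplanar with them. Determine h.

The plane through P, Q, R has equation 45276x + 138229y − 58653z = -5779207.
Substituting S: (138229)h + (-5226291) = -5779207, so h = -4.

-4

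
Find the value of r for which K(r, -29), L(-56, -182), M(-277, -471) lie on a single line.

61

The three points are collinear iff det[KL; KM] = 0.
This determinant is linear in r: (289)r + (-17629) = 0, so r = 61.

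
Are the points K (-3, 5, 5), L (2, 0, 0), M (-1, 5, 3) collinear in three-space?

No

KL = (5, -5, -5), KM = (2, 0, -2).
Comparing components 2 and 3: (-5)(-2) − (-5)(0) = 10 ≠ 0, so KL and KM are not parallel and the points are not collinear.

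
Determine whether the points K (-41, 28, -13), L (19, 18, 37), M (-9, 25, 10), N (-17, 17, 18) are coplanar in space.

Yes

A normal to the plane through K, L, M is n = KL × KM = (-80, 220, 140).
The plane has equation n·P = 7620. For N: n·N = 7620.
Equal, so N lies in the plane and all four are coplanar.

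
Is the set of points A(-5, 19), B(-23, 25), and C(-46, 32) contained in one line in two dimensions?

No

AB = (-18, 6), AC = (-41, 13).
Twice the signed area of △ABC is (-18)(13) − (6)(-41) = 12.
The area is nonzero, so the three points are not collinear.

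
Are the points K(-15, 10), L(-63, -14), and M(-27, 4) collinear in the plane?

KL = (-48, -24), KM = (-12, -6).
Twice the signed area of △KLM is (-48)(-6) − (-24)(-12) = 0.
The triangle is degenerate (zero area), so the points are collinear.

Yes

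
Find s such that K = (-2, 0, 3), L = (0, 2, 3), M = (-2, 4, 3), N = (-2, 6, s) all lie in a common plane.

The points are coplanar iff KL · (KM × KN) = 0.
Expanding, this is linear in s: (8)s + (-24) = 0.
So s = 3.

3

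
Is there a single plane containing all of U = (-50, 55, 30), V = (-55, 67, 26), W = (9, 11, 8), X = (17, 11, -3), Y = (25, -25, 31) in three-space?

No

The plane through U, V, W has normal n = UV × UW = (-440, -346, -488) and equation n·P = -11670.
Checking the remaining points: n·X = -9822, n·Y = -17478.
Since n·X = -9822 ≠ -11670, X is off the plane and the points are not all coplanar.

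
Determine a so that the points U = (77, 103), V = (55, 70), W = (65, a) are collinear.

85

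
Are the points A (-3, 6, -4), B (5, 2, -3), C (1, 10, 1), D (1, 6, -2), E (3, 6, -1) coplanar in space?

The plane through A, B, C has normal n = AB × AC = (-24, -36, 48) and equation n·P = -336.
Checking the remaining points: n·D = -336, n·E = -336.
All equal -336, so all 5 points lie in one plane.

Yes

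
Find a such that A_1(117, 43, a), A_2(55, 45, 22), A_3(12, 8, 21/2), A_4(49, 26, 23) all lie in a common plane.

The points are coplanar iff A_1A_2 · (A_1A_3 × A_1A_4) = 0.
Expanding, this is linear in a: (-595)a + (29155) = 0.
So a = 49.

49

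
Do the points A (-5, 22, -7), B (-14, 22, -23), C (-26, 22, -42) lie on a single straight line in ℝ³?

AB = (-9, 0, -16), AC = (-21, 0, -35).
Comparing components 3 and 1: (-16)(-21) − (-9)(-35) = 21 ≠ 0, so AB and AC are not parallel and the points are not collinear.

No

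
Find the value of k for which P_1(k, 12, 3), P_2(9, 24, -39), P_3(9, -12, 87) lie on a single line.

Collinearity requires P_1P_2 × P_1P_3 = 0; each component is linear in k.
The y-component gives (126)k + (-1134) = 0, so k = 9.
The remaining components then also vanish.

9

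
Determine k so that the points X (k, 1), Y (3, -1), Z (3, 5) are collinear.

Collinearity: (X − Y) must be parallel to (Z − Y) = (0, 6).
Cross-multiplying the components: (k − 3)·(6) = (2)·(0).
Solving gives k = 3.

3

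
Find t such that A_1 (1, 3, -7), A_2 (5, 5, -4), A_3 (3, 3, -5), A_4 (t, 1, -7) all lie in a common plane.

Coplanarity ⇔ det[A_1A_2; A_1A_3; A_1A_4] = 0.
Expanding, this is linear in t: (4)t + (0) = 0.
So t = 0.

0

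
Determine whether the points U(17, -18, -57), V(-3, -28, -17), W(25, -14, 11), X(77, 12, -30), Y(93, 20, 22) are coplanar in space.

Yes

The plane through U, V, W has normal n = UV × UW = (-840, 1680, 0) and equation n·P = -44520.
Checking the remaining points: n·X = -44520, n·Y = -44520.
All equal -44520, so all 5 points lie in one plane.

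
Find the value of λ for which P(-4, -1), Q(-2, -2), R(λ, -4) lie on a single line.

Collinearity: (R − P) must be parallel to (Q − P) = (2, -1).
Cross-multiplying the components: (λ − (-4))·(-1) = (-3)·(2).
Solving gives λ = 2.

2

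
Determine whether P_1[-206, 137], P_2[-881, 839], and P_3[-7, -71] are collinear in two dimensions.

P_1P_2 = (-675, 702), P_1P_3 = (199, -208).
det[P_1P_2; P_1P_3] = (-675)(-208) − (702)(199) = 702.
The determinant is nonzero, so they are not collinear.

No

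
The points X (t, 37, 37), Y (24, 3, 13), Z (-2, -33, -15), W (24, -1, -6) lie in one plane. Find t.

The points are coplanar iff XY · (XZ × XW) = 0.
Expanding, this is linear in t: (-572)t + (28028) = 0.
So t = 49.

49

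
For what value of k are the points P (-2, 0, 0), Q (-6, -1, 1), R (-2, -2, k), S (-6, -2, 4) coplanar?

Normal to plane PQS: n = (-2, 12, 4); plane equation n·X = 4.
Requiring n·R = 4: (4)k + (-20) = 4.
So k = 6.

6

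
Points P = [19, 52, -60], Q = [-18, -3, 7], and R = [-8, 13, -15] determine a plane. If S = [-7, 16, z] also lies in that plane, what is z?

Coplanarity requires PQ · (PR × PS) = 0.
PQ = (-37, -55, 67), PR = (-27, -39, 45); the triple product is linear in z with coefficient -42 and constant term -924.
Setting it to zero: z = -22.

-22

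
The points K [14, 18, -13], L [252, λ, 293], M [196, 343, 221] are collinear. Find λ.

Collinearity requires KL × KM = 0; each component is linear in λ.
The x-component gives (234)λ + (-103662) = 0, so λ = 443.
The remaining components then also vanish.

443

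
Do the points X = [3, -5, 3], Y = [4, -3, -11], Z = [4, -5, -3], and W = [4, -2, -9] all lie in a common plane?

The four points are coplanar iff the 3×3 determinant with rows XY, XZ, XW is zero.
Rows: (1, 2, -14), (1, 0, -6), (1, 3, -12).
Expanding along the first row: (1)(18) − (2)(-6) + (-14)(3) = -12.
Nonzero ⇒ not coplanar.

No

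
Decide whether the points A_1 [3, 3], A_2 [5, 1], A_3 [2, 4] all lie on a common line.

Yes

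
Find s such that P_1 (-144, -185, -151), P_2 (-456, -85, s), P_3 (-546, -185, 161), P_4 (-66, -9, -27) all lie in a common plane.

196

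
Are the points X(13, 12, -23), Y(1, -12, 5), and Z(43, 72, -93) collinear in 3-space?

Yes

XY = (-12, -24, 28), XZ = (30, 60, -70).
Each component of XZ is -5/2 times the corresponding component of XY, so XZ = -5/2·XY and the points are collinear.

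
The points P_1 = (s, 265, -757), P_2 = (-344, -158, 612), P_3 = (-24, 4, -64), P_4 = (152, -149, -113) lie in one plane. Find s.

216

The points are coplanar iff P_1P_2 · (P_1P_3 × P_1P_4) = 0.
Expanding, this is linear in s: (111366)s + (-24055056) = 0.
So s = 216.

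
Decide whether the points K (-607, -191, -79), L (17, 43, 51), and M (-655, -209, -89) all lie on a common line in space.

Yes

KL = (624, 234, 130), KM = (-48, -18, -10).
Each component of KM is -1/13 times the corresponding component of KL, so KM = -1/13·KL and the points are collinear.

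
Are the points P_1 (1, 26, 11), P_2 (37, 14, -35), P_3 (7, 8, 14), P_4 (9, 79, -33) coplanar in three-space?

With P_1 as base: P_1P_2 = (36, -12, -46), P_1P_3 = (6, -18, 3), P_1P_4 = (8, 53, -44).
P_1P_3 × P_1P_4 = (633, 288, 462).
P_1P_2 · (P_1P_3 × P_1P_4) = -1920.
Since -1920 ≠ 0, the four points are not coplanar.

No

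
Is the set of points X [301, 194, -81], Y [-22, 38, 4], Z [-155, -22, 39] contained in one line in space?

No

XY = (-323, -156, 85), XZ = (-456, -216, 120).
Comparing components 2 and 3: (-156)(120) − (85)(-216) = -360 ≠ 0, so XY and XZ are not parallel and the points are not collinear.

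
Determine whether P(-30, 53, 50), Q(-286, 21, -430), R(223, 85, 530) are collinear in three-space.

No

PQ = (-256, -32, -480), PR = (253, 32, 480).
PQ × PR = (0, 1440, -96).
The cross product is nonzero, so the points do not lie on one line.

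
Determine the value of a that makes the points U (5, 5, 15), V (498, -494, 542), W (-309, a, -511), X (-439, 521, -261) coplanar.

259

Normal to plane UVX: n = (-134208, -97920, 32832); plane equation n·P = -668160.
Requiring n·W = -668160: (-97920)a + (24693120) = -668160.
So a = 259.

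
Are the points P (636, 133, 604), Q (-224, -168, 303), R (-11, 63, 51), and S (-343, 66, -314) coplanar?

Yes

With P as base: PQ = (-860, -301, -301), PR = (-647, -70, -553), PS = (-979, -67, -918).
PR × PS = (27209, -52559, -25181).
PQ · (PR × PS) = 0.
The scalar triple product vanishes, so the four points are coplanar.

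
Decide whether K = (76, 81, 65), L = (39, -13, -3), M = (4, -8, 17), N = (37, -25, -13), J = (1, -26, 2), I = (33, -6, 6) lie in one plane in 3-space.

No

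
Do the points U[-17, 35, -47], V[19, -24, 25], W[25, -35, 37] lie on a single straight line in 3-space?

No

UV = (36, -59, 72), UW = (42, -70, 84).
UV × UW = (84, 0, -42).
The cross product is nonzero, so the points do not lie on one line.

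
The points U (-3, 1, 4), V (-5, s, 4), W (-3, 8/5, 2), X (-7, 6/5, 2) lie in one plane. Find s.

Normal to plane UWX: n = (-4/5, 8, 12/5); plane equation n·P = 20.
Requiring n·V = 20: (8)s + (68/5) = 20.
So s = 4/5.

4/5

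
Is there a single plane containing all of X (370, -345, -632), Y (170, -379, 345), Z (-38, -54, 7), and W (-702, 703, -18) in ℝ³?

Yes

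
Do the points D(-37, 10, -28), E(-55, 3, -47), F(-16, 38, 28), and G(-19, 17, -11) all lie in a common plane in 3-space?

With D as base: DE = (-18, -7, -19), DF = (21, 28, 56), DG = (18, 7, 17).
DF × DG = (84, 651, -357).
DE · (DF × DG) = 714.
Since 714 ≠ 0, the four points are not coplanar.

No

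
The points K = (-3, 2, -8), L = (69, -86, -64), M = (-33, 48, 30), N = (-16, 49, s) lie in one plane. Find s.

51

Normal to plane KLM: n = (-768, -1056, 672); plane equation n·P = -5184.
Requiring n·N = -5184: (672)s + (-39456) = -5184.
So s = 51.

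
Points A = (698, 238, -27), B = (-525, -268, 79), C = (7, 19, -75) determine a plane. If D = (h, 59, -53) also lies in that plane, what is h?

Coplanarity requires AB · (AC × AD) = 0.
AB = (-1223, -506, 106), AC = (-691, -219, -48); the triple product is linear in h with coefficient 47502 and constant term -7410312.
Setting it to zero: h = 156.

156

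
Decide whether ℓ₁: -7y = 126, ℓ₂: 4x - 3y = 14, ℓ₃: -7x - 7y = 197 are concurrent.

No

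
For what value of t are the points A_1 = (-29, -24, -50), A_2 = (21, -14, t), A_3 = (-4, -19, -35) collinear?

-20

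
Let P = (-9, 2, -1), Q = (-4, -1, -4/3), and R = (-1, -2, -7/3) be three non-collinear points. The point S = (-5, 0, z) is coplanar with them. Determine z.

-5/3

A normal to the plane is n = PQ × PR = (8/3, 4, 4).
S lies in the plane iff n · PS = 0.
This gives (4)z + (20/3) = 0, so z = -5/3.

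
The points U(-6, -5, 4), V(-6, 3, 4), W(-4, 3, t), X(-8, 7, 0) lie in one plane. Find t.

8

The points are coplanar iff UV · (UW × UX) = 0.
Expanding, this is linear in t: (-16)t + (128) = 0.
So t = 8.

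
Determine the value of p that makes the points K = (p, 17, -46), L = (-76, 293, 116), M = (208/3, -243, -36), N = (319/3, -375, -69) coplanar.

-24

Coplanarity ⇔ det[KL; KM; KN] = 0.
Expanding, this is linear in p: (2376)p + (57024) = 0.
So p = -24.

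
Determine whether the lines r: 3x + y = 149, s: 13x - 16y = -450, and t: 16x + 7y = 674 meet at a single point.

Lines aᵢx + bᵢy = cᵢ with pairwise distinct directions are concurrent exactly when det[aᵢ bᵢ cᵢ] = 0.
Here the determinant is 12839.
Nonzero, so no common point exists.

No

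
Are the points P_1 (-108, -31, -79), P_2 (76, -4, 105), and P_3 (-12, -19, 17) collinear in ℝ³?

P_1P_2 = (184, 27, 184), P_1P_3 = (96, 12, 96).
Comparing components 2 and 3: (27)(96) − (184)(12) = 384 ≠ 0, so P_1P_2 and P_1P_3 are not parallel and the points are not collinear.

No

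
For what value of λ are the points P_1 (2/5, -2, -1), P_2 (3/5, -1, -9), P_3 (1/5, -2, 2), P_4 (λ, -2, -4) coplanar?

Coplanarity ⇔ det[P_1P_2; P_1P_3; P_1P_4] = 0.
Expanding, this is linear in λ: (3)λ + (-9/5) = 0.
So λ = 3/5.

3/5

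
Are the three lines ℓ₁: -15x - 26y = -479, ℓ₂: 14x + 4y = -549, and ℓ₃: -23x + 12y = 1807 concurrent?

No

Lines aᵢx + bᵢy = cᵢ with pairwise distinct directions are concurrent exactly when det[aᵢ bᵢ cᵢ] = 0.
Here the determinant is -2334.
Nonzero, so no common point exists.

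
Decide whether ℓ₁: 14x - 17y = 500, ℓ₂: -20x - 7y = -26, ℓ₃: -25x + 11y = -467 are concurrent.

Yes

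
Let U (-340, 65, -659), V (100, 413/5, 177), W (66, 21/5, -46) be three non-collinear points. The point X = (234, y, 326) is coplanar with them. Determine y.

183/5

The plane through U, V, W has equation (308088/5)x + 69696y − (169488/5)z = 29593872/5.
Substituting X: (69696)y + (16839504/5) = 29593872/5, so y = 183/5.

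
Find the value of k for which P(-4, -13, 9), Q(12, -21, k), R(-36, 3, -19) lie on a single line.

23

Direction PR = (-32, 16, -28). From the x-coordinate of Q, the parameter along the line is τ = (12 − (-4))/(-32) = -1/2.
Then k = 9 + (-1/2)·(-28) = 23.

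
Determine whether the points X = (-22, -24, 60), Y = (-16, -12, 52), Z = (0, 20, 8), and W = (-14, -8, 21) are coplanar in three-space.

Yes

The four points are coplanar iff the 3×3 determinant with rows XY, XZ, XW is zero.
Rows: (6, 12, -8), (22, 44, -52), (8, 16, -39).
Expanding along the first row: (6)(-884) − (12)(-442) + (-8)(0) = 0.
Zero determinant ⇒ coplanar.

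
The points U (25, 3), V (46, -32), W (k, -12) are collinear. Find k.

Collinearity: (W − U) must be parallel to (V − U) = (21, -35).
Cross-multiplying the components: (k − 25)·(-35) = (-15)·(21).
Solving gives k = 34.

34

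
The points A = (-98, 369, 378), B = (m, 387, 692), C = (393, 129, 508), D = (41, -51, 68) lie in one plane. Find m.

299

Normal to plane ACD: n = (129000, 170280, -172860); plane equation n·P = -15149760.
Requiring n·B = -15149760: (129000)m + (-53720760) = -15149760.
So m = 299.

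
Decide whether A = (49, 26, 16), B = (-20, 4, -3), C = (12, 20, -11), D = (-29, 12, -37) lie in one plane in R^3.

With A as base: AB = (-69, -22, -19), AC = (-37, -6, -27), AD = (-78, -14, -53).
AC × AD = (-60, 145, 50).
AB · (AC × AD) = 0.
The scalar triple product vanishes, so the four points are coplanar.

Yes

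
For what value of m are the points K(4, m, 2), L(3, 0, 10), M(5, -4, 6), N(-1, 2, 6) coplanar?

-5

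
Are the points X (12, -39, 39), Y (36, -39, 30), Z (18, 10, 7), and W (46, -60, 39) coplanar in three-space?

The four points are coplanar iff the 3×3 determinant with rows XY, XZ, XW is zero.
Rows: (24, 0, -9), (6, 49, -32), (34, -21, 0).
Expanding along the first row: (24)(-672) − (0)(1088) + (-9)(-1792) = 0.
Zero determinant ⇒ coplanar.

Yes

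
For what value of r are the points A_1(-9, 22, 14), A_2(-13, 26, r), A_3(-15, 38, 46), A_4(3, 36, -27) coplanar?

32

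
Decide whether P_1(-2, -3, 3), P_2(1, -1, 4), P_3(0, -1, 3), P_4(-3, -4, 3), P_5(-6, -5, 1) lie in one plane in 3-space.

Yes

The plane through P_1, P_2, P_3 has normal n = P_1P_2 × P_1P_3 = (-2, 2, 2) and equation n·P = 4.
Checking the remaining points: n·P_4 = 4, n·P_5 = 4.
All equal 4, so all 5 points lie in one plane.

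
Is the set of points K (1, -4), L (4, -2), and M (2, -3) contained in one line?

KL = (3, 2), KM = (1, 1).
det[KL; KM] = (3)(1) − (2)(1) = 1.
The determinant is nonzero, so they are not collinear.

No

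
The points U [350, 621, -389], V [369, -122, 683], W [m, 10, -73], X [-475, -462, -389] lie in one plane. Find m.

57

Normal to plane UVX: n = (1160976, -884400, -633552); plane equation n·P = 103580928.
Requiring n·W = 103580928: (1160976)m + (37405296) = 103580928.
So m = 57.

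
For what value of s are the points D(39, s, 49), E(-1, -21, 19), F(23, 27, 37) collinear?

59

Collinearity requires DE × DF = 0; each component is linear in s.
The x-component gives (-18)s + (1062) = 0, so s = 59.
The remaining components then also vanish.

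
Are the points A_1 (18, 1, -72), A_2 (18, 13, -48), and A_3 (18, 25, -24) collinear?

Yes

A_1A_2 = (0, 12, 24), A_1A_3 = (0, 24, 48).
Each component of A_1A_3 is 2 times the corresponding component of A_1A_2, so A_1A_3 = 2·A_1A_2 and the points are collinear.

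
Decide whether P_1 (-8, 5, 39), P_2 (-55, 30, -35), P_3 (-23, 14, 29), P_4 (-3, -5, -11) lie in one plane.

A normal to the plane through P_1, P_2, P_3 is n = P_1P_2 × P_1P_3 = (416, 640, -48).
The plane has equation n·P = -2000. For P_4: n·P_4 = -3920.
-3920 ≠ -2000, so P_4 is off the plane.

No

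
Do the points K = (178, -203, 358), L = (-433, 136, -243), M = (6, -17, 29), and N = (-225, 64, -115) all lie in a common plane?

No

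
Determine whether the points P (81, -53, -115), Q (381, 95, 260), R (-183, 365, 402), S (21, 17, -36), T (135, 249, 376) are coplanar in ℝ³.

No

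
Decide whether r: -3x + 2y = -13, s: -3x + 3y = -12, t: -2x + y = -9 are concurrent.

Yes

The three lines meet at one point iff the augmented coefficient matrix [aᵢ bᵢ cᵢ] has rank < 3, i.e. its determinant vanishes.
Here the determinant is 0.
It vanishes, so the lines are concurrent at (5, 1).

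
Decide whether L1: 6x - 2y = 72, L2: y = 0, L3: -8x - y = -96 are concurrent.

Yes

Lines aᵢx + bᵢy = cᵢ with pairwise distinct directions are concurrent exactly when det[aᵢ bᵢ cᵢ] = 0.
Here the determinant is 0.
It vanishes, so the lines are concurrent at (12, 0).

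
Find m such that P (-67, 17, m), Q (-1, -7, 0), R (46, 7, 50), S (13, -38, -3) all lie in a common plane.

-48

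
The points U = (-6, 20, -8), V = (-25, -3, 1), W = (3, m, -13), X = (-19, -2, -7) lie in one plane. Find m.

Normal to plane UVX: n = (175, -98, 119); plane equation n·P = -3962.
Requiring n·W = -3962: (-98)m + (-1022) = -3962.
So m = 30.

30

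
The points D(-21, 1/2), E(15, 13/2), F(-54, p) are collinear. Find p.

-5

The three points are collinear iff det[DE; DF] = 0.
This determinant is linear in p: (36)p + (180) = 0, so p = -5.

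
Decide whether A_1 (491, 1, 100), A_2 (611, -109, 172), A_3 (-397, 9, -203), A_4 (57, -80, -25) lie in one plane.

No

The four points are coplanar iff the 3×3 determinant with rows A_1A_2, A_1A_3, A_1A_4 is zero.
Rows: (120, -110, 72), (-888, 8, -303), (-434, -81, -125).
Expanding along the first row: (120)(-25543) − (-110)(-20502) + (72)(75400) = 108420.
Nonzero ⇒ not coplanar.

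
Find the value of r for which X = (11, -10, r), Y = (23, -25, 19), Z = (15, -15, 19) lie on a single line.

19

Collinearity requires XY × XZ = 0; each component is linear in r.
The x-component gives (10)r + (-190) = 0, so r = 19.
The remaining components then also vanish.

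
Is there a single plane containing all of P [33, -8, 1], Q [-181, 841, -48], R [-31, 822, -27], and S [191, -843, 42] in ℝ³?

Yes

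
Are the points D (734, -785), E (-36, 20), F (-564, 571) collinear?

No

DE = (-770, 805), DF = (-1298, 1356).
det[DE; DF] = (-770)(1356) − (805)(-1298) = 770.
The determinant is nonzero, so they are not collinear.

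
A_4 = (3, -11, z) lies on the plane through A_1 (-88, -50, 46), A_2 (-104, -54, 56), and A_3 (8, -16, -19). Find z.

-19

The plane through A_1, A_2, A_3 has equation −80x − 80y − 160z = 3680.
Substituting A_4: (-160)z + (640) = 3680, so z = -19.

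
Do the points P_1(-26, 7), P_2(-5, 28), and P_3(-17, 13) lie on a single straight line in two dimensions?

P_1P_2 = (21, 21), P_1P_3 = (9, 6).
det[P_1P_2; P_1P_3] = (21)(6) − (21)(9) = -63.
The determinant is nonzero, so they are not collinear.

No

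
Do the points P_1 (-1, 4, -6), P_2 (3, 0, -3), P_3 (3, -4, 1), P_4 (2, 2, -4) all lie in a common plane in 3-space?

No

The four points are coplanar iff the 3×3 determinant with rows P_1P_2, P_1P_3, P_1P_4 is zero.
Rows: (4, -4, 3), (4, -8, 7), (3, -2, 2).
Expanding along the first row: (4)(-2) − (-4)(-13) + (3)(16) = -12.
Nonzero ⇒ not coplanar.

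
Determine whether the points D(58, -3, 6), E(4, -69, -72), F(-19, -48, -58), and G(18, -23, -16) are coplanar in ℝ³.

No

The four points are coplanar iff the 3×3 determinant with rows DE, DF, DG is zero.
Rows: (-54, -66, -78), (-77, -45, -64), (-40, -20, -22).
Expanding along the first row: (-54)(-290) − (-66)(-866) + (-78)(-260) = -21216.
Nonzero ⇒ not coplanar.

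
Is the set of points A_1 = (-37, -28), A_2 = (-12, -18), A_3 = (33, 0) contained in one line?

Yes

A_1A_2 = (25, 10), A_1A_3 = (70, 28).
Twice the signed area of △A_1A_2A_3 is (25)(28) − (10)(70) = 0.
The triangle is degenerate (zero area), so the points are collinear.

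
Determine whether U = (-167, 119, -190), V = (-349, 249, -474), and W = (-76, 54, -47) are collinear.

No

UV = (-182, 130, -284), UW = (91, -65, 143).
Comparing components 2 and 3: (130)(143) − (-284)(-65) = 130 ≠ 0, so UV and UW are not parallel and the points are not collinear.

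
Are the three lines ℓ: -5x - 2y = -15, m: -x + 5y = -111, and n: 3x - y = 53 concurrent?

Yes

Lines aᵢx + bᵢy = cᵢ with pairwise distinct directions are concurrent exactly when det[aᵢ bᵢ cᵢ] = 0.
Here the determinant is 0.
It vanishes, so the lines are concurrent at (11, -20).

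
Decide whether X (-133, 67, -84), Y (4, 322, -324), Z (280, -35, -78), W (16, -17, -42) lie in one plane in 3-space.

No

A normal to the plane through X, Y, Z is n = XY × XZ = (-22950, -99942, -119289).
The plane has equation n·P = 6376512. For W: n·W = 6341952.
6341952 ≠ 6376512, so W is off the plane.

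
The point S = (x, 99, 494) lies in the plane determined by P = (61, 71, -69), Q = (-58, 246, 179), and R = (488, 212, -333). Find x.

-548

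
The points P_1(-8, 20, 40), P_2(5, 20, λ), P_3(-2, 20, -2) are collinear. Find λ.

Direction P_1P_3 = (6, 0, -42). From the x-coordinate of P_2, the parameter along the line is τ = (5 − (-8))/6 = 13/6.
Then λ = 40 + 13/6·(-42) = -51.

-51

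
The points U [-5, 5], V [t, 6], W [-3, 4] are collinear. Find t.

-7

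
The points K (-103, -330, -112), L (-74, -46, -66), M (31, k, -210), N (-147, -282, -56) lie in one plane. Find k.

Normal to plane KLN: n = (13696, -3648, 13888); plane equation n·P = -1762304.
Requiring n·M = -1762304: (-3648)k + (-2491904) = -1762304.
So k = -200.

-200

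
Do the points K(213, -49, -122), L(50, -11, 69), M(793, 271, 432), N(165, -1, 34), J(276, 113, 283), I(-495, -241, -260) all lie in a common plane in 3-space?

Yes

The plane through K, L, M has normal n = KL × KM = (-40068, 201082, -74200) and equation n·P = -9335102.
Checking the remaining points: n·N = -9335102, n·J = -9335102, n·I = -9335102.
All equal -9335102, so all 6 points lie in one plane.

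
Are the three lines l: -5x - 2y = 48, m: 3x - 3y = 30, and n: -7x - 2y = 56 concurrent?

Yes

The three lines meet at one point iff the augmented coefficient matrix [aᵢ bᵢ cᵢ] has rank < 3, i.e. its determinant vanishes.
Here the determinant is 0.
It vanishes, so the lines are concurrent at (-4, -14).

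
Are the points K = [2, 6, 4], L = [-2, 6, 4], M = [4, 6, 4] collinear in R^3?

Yes

KL = (-4, 0, 0), KM = (2, 0, 0).
Each component of KM is -1/2 times the corresponding component of KL, so KM = -1/2·KL and the points are collinear.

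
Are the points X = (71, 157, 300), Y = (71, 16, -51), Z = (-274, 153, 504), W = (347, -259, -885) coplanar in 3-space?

No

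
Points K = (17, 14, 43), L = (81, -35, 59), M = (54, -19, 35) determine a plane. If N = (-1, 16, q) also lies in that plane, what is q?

-5

Coplanarity requires KL · (KM × KN) = 0.
KL = (64, -49, 16), KM = (37, -33, -8); the triple product is linear in q with coefficient -299 and constant term -1495.
Setting it to zero: q = -5.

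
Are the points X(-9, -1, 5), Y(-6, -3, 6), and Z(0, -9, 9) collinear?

XY = (3, -2, 1), XZ = (9, -8, 4).
XY × XZ = (0, -3, -6).
The cross product is nonzero, so the points do not lie on one line.

No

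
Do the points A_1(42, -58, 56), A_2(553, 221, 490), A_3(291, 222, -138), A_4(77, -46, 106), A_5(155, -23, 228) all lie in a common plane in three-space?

The plane through A_1, A_2, A_3 has normal n = A_1A_2 × A_1A_3 = (-175646, 207200, 73609) and equation n·P = -15272628.
Checking the remaining points: n·A_4 = -15253388, n·A_5 = -15207878.
Since n·A_4 = -15253388 ≠ -15272628, A_4 is off the plane and the points are not all coplanar.

No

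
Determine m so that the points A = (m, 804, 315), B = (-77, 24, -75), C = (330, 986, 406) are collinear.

253

Direction BC = (407, 962, 481). From the y-coordinate of A, the parameter along the line is τ = (804 − 24)/962 = 30/37.
Then m = (-77) + 30/37·(407) = 253.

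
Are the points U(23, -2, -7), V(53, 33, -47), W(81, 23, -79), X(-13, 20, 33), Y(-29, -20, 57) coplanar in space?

Yes

The plane through U, V, W has normal n = UV × UW = (-1520, -160, -1280) and equation n·P = -25680.
Checking the remaining points: n·X = -25680, n·Y = -25680.
All equal -25680, so all 5 points lie in one plane.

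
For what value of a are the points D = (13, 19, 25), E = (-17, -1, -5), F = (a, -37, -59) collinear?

-71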